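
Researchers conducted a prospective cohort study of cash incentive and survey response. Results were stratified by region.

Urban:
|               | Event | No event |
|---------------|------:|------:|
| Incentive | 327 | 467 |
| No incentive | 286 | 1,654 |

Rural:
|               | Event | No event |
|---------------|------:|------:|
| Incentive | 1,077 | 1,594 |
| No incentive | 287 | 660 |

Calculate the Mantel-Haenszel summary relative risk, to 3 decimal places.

1.743

RR_MH = Σ(aᵢ·n₀ᵢ/nᵢ) / Σ(cᵢ·n₁ᵢ/nᵢ), with n₁ᵢ = aᵢ+bᵢ (exposed), n₀ᵢ = cᵢ+dᵢ (unexposed), nᵢ = n₁ᵢ+n₀ᵢ.
Stratum 1 (Urban): n₁ = 794, n₀ = 1940, n = 2734; a·n₀/n = 327·1940/2734 = 232.0337; c·n₁/n = 286·794/2734 = 83.0593
Stratum 2 (Rural): n₁ = 2671, n₀ = 947, n = 3618; a·n₀/n = 1077·947/3618 = 281.9013; c·n₁/n = 287·2671/3618 = 211.8787
RR_MH = (232.0337 + 281.9013) / (83.0593 + 211.8787) = 513.9350 / 294.9379 = 1.74252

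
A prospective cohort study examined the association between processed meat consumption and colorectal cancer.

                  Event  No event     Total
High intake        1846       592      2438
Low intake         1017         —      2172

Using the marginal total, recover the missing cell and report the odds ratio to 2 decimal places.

3.54

The missing cell is in the unexposed row: 2172 − 1017 = 1155.
So a = 1846, b = 592, c = 1017, d = 1155.
OR = (a·d)/(b·c) = (1846 × 1155) / (592 × 1017) = 2132130 / 602064 = 3.54137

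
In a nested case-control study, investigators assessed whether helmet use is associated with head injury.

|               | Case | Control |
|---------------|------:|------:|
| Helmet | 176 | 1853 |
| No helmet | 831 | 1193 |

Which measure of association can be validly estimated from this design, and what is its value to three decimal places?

Cells: a = 176, b = 1853, c = 831, d = 1193.
This is a nested case-control study: participants were sampled on outcome status, so risks in the source population cannot be estimated directly — relative risk is not valid here. The odds ratio is the appropriate measure.
OR = (a·d)/(b·c) = (176 × 1193) / (1853 × 831) = 209968 / 1539843 = 0.13636

0.136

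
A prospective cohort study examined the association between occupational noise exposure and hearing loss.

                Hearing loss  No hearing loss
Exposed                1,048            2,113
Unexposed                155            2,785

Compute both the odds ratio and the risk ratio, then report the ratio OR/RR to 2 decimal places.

1.42

Cells: a = 1048, b = 2113, c = 155, d = 2785.
OR = (1048·2785)/(2113·155) = 2918680/327515 = 8.91159
Risk in exposed = 1048/3161 = 0.33154; risk in unexposed = 155/2940 = 0.05272; RR = 6.28858
OR/RR = 8.91159 / 6.28858 = 1.41711
The outcome is not rare, so the OR lies further from 1 than the RR.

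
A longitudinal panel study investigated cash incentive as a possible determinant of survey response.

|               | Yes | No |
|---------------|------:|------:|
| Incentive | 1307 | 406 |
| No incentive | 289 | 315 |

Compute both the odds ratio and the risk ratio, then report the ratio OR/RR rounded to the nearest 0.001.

2.200

Cells: a = 1307, b = 406, c = 289, d = 315.
OR = (1307·315)/(406·289) = 411705/117334 = 3.50883
Risk in exposed = 1307/1713 = 0.76299; risk in unexposed = 289/604 = 0.47848; RR = 1.59462
OR/RR = 3.50883 / 1.59462 = 2.20042
The outcome is not rare, so the OR lies further from 1 than the RR.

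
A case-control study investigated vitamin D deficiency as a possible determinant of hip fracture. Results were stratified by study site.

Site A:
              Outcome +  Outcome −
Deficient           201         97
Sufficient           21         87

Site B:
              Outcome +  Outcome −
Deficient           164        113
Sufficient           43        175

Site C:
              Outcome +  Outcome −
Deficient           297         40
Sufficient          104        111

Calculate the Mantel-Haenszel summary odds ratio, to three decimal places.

7.187

OR_MH = Σ(aᵢdᵢ/nᵢ) / Σ(bᵢcᵢ/nᵢ), where nᵢ is the stratum total.
Stratum 1 (Site A): n = 406; a·d/n = 201·87/406 = 43.0714; b·c/n = 97·21/406 = 5.0172
Stratum 2 (Site B): n = 495; a·d/n = 164·175/495 = 57.9798; b·c/n = 113·43/495 = 9.8162
Stratum 3 (Site C): n = 552; a·d/n = 297·111/552 = 59.7228; b·c/n = 40·104/552 = 7.5362
OR_MH = (43.0714 + 57.9798 + 59.7228) / (5.0172 + 9.8162 + 7.5362) = 160.7741 / 22.3696 = 7.18716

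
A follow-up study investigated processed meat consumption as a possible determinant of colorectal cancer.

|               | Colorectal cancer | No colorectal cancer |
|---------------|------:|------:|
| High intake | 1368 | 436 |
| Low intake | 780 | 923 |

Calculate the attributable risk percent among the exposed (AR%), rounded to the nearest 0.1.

Cells: a = 1368, b = 436, c = 780, d = 923.
Risk in exposed = 1368/1804 = 0.75831; risk in unexposed = 780/1703 = 0.45802.
RR = 0.75831/0.45802 = 1.65565
AR% = (RR − 1)/RR × 100 = (1.65565 − 1)/1.65565 × 100 = 39.6009%

39.6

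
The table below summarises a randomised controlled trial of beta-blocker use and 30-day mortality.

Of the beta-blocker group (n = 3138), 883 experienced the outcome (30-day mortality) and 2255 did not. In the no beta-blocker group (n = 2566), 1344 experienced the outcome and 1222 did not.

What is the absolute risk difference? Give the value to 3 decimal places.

-0.242

From the description: a = 883, b = 2255, c = 1344, d = 1222.
Risk in exposed = 883/3138 = 0.281389; risk in unexposed = 1344/2566 = 0.523772.
Risk difference = 0.281389 − 0.523772 = -0.242383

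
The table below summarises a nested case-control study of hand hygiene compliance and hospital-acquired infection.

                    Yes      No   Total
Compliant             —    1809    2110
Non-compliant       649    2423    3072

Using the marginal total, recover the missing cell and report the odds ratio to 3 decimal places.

0.621

The missing cell is in the exposed row: 2110 − 1809 = 301.
So a = 301, b = 1809, c = 649, d = 2423.
OR = (a·d)/(b·c) = (301 × 2423) / (1809 × 649) = 729323 / 1174041 = 0.62121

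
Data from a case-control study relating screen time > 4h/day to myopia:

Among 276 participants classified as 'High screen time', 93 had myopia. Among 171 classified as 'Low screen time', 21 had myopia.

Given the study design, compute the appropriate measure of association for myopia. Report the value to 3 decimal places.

3.630

From the description: a = 93, b = 183, c = 21, d = 150.
This is a case-control study: participants were sampled on outcome status, so risks in the source population cannot be estimated directly — relative risk is not valid here. The odds ratio is the appropriate measure.
OR = (a·d)/(b·c) = (93 × 150) / (183 × 21) = 13950 / 3843 = 3.62998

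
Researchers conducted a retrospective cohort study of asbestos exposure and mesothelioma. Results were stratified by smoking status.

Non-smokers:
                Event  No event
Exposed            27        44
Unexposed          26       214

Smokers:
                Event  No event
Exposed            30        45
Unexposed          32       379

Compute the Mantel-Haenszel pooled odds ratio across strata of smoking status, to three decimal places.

6.320

OR_MH = Σ(aᵢdᵢ/nᵢ) / Σ(bᵢcᵢ/nᵢ), where nᵢ is the stratum total.
Stratum 1 (Non-smokers): n = 311; a·d/n = 27·214/311 = 18.5788; b·c/n = 44·26/311 = 3.6785
Stratum 2 (Smokers): n = 486; a·d/n = 30·379/486 = 23.3951; b·c/n = 45·32/486 = 2.9630
OR_MH = (18.5788 + 23.3951) / (3.6785 + 2.9630) = 41.9738 / 6.6414 = 6.32001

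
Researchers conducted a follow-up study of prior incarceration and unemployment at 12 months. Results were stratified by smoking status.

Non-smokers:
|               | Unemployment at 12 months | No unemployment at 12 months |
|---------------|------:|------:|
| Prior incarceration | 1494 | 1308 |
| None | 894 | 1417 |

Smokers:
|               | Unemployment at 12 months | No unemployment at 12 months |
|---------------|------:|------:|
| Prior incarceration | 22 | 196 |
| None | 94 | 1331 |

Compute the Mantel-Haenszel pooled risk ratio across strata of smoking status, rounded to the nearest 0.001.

RR_MH = Σ(aᵢ·n₀ᵢ/nᵢ) / Σ(cᵢ·n₁ᵢ/nᵢ), with n₁ᵢ = aᵢ+bᵢ (exposed), n₀ᵢ = cᵢ+dᵢ (unexposed), nᵢ = n₁ᵢ+n₀ᵢ.
Stratum 1 (Non-smokers): n₁ = 2802, n₀ = 2311, n = 5113; a·n₀/n = 1494·2311/5113 = 675.2658; c·n₁/n = 894·2802/5113 = 489.9253
Stratum 2 (Smokers): n₁ = 218, n₀ = 1425, n = 1643; a·n₀/n = 22·1425/1643 = 19.0809; c·n₁/n = 94·218/1643 = 12.4723
RR_MH = (675.2658 + 19.0809) / (489.9253 + 12.4723) = 694.3467 / 502.3976 = 1.38207

1.382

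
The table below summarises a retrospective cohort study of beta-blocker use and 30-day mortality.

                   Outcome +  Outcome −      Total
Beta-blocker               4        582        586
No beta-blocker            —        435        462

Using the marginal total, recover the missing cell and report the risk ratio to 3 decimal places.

The missing cell is in the unexposed row: 462 − 435 = 27.
So a = 4, b = 582, c = 27, d = 435.
RR = [a/(a+b)] / [c/(c+d)] = (4/586) / (27/462) = 0.00683/0.05844 = 0.11680

0.117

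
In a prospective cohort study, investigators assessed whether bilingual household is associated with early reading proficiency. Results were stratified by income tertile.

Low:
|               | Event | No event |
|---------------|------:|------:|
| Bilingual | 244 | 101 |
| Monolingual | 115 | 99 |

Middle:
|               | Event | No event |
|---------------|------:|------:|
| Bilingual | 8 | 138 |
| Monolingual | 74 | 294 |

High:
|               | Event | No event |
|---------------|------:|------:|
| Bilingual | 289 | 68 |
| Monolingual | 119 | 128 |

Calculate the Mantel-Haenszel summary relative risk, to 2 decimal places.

1.34

RR_MH = Σ(aᵢ·n₀ᵢ/nᵢ) / Σ(cᵢ·n₁ᵢ/nᵢ), with n₁ᵢ = aᵢ+bᵢ (exposed), n₀ᵢ = cᵢ+dᵢ (unexposed), nᵢ = n₁ᵢ+n₀ᵢ.
Stratum 1 (Low): n₁ = 345, n₀ = 214, n = 559; a·n₀/n = 244·214/559 = 93.4097; c·n₁/n = 115·345/559 = 70.9750
Stratum 2 (Middle): n₁ = 146, n₀ = 368, n = 514; a·n₀/n = 8·368/514 = 5.7276; c·n₁/n = 74·146/514 = 21.0195
Stratum 3 (High): n₁ = 357, n₀ = 247, n = 604; a·n₀/n = 289·247/604 = 118.1838; c·n₁/n = 119·357/604 = 70.3361
RR_MH = (93.4097 + 5.7276 + 118.1838) / (70.9750 + 21.0195 + 70.3361) = 217.3211 / 162.3305 = 1.33876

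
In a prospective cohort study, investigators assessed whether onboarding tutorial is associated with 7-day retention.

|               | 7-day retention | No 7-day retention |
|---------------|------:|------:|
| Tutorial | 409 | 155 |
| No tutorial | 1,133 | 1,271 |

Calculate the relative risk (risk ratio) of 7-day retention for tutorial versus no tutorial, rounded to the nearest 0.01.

1.54

Cells: a = 409, b = 155, c = 1133, d = 1271.
Risk in exposed = 409/564 = 0.72518; risk in unexposed = 1133/2404 = 0.47130.
RR = 0.72518 / 0.47130 = 1.53868
The risk among the exposed is 1.54 times that among the unexposed.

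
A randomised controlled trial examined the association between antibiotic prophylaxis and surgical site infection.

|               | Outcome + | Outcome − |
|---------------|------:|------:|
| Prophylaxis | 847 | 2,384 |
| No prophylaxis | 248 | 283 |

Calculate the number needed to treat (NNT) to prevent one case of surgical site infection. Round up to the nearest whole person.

Risk in treated group = 847/3231 = 0.26215; risk in control = 248/531 = 0.46704.
Absolute risk reduction = 0.46704 − 0.26215 = 0.20490
NNT = 1 / ARR = 1 / 0.20490 = 4.881 → round up → 5

5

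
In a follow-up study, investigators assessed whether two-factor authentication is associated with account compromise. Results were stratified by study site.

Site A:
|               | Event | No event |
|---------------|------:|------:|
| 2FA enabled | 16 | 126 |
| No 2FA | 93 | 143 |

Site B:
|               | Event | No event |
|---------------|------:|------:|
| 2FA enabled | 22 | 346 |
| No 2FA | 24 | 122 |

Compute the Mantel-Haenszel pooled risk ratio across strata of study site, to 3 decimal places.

0.312

RR_MH = Σ(aᵢ·n₀ᵢ/nᵢ) / Σ(cᵢ·n₁ᵢ/nᵢ), with n₁ᵢ = aᵢ+bᵢ (exposed), n₀ᵢ = cᵢ+dᵢ (unexposed), nᵢ = n₁ᵢ+n₀ᵢ.
Stratum 1 (Site A): n₁ = 142, n₀ = 236, n = 378; a·n₀/n = 16·236/378 = 9.9894; c·n₁/n = 93·142/378 = 34.9365
Stratum 2 (Site B): n₁ = 368, n₀ = 146, n = 514; a·n₀/n = 22·146/514 = 6.2490; c·n₁/n = 24·368/514 = 17.1829
RR_MH = (9.9894 + 6.2490) / (34.9365 + 17.1829) = 16.2384 / 52.1194 = 0.31156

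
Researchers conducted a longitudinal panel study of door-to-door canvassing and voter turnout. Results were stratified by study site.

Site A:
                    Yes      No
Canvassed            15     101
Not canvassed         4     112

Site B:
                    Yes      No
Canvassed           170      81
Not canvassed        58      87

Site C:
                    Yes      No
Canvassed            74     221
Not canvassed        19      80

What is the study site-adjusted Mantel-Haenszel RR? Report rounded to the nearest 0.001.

1.667

RR_MH = Σ(aᵢ·n₀ᵢ/nᵢ) / Σ(cᵢ·n₁ᵢ/nᵢ), with n₁ᵢ = aᵢ+bᵢ (exposed), n₀ᵢ = cᵢ+dᵢ (unexposed), nᵢ = n₁ᵢ+n₀ᵢ.
Stratum 1 (Site A): n₁ = 116, n₀ = 116, n = 232; a·n₀/n = 15·116/232 = 7.5000; c·n₁/n = 4·116/232 = 2.0000
Stratum 2 (Site B): n₁ = 251, n₀ = 145, n = 396; a·n₀/n = 170·145/396 = 62.2475; c·n₁/n = 58·251/396 = 36.7626
Stratum 3 (Site C): n₁ = 295, n₀ = 99, n = 394; a·n₀/n = 74·99/394 = 18.5939; c·n₁/n = 19·295/394 = 14.2259
RR_MH = (7.5000 + 62.2475 + 18.5939) / (2.0000 + 36.7626 + 14.2259) = 88.3414 / 52.9885 = 1.66718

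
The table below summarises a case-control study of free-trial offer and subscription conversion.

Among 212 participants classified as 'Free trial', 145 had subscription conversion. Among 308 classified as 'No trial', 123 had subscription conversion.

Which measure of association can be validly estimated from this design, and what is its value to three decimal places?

From the description: a = 145, b = 67, c = 123, d = 185.
This is a case-control study: participants were sampled on outcome status, so risks in the source population cannot be estimated directly — relative risk is not valid here. The odds ratio is the appropriate measure.
OR = (a·d)/(b·c) = (145 × 185) / (67 × 123) = 26825 / 8241 = 3.25507

3.255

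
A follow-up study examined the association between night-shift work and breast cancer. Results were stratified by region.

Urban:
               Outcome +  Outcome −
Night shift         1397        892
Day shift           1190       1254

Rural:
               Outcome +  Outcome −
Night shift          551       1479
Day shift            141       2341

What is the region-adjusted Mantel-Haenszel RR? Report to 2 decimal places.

1.60

RR_MH = Σ(aᵢ·n₀ᵢ/nᵢ) / Σ(cᵢ·n₁ᵢ/nᵢ), with n₁ᵢ = aᵢ+bᵢ (exposed), n₀ᵢ = cᵢ+dᵢ (unexposed), nᵢ = n₁ᵢ+n₀ᵢ.
Stratum 1 (Urban): n₁ = 2289, n₀ = 2444, n = 4733; a·n₀/n = 1397·2444/4733 = 721.3750; c·n₁/n = 1190·2289/4733 = 575.5145
Stratum 2 (Rural): n₁ = 2030, n₀ = 2482, n = 4512; a·n₀/n = 551·2482/4512 = 303.0988; c·n₁/n = 141·2030/4512 = 63.4375
RR_MH = (721.3750 + 303.0988) / (575.5145 + 63.4375) = 1024.4739 / 638.9520 = 1.60337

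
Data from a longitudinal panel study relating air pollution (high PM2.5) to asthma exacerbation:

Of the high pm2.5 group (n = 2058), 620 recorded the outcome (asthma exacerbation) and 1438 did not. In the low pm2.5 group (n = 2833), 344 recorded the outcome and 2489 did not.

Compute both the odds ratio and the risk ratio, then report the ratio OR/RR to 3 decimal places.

From the description: a = 620, b = 1438, c = 344, d = 2489.
OR = (620·2489)/(1438·344) = 1543180/494672 = 3.11960
Risk in exposed = 620/2058 = 0.30126; risk in unexposed = 344/2833 = 0.12143; RR = 2.48104
OR/RR = 3.11960 / 2.48104 = 1.25737
The outcome is not rare, so the OR lies further from 1 than the RR.

1.257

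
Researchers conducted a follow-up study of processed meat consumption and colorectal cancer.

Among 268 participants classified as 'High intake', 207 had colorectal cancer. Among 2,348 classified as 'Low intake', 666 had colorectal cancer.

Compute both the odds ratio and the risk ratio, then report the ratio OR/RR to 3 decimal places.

3.147

From the description: a = 207, b = 61, c = 666, d = 1682.
OR = (207·1682)/(61·666) = 348174/40626 = 8.57023
Risk in exposed = 207/268 = 0.77239; risk in unexposed = 666/2348 = 0.28365; RR = 2.72307
OR/RR = 8.57023 / 2.72307 = 3.14726
The outcome is not rare, so the OR lies further from 1 than the RR.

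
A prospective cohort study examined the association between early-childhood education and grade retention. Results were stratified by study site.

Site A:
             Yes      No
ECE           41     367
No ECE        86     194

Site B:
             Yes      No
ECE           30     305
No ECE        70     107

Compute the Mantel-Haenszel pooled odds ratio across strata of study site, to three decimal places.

OR_MH = Σ(aᵢdᵢ/nᵢ) / Σ(bᵢcᵢ/nᵢ), where nᵢ is the stratum total.
Stratum 1 (Site A): n = 688; a·d/n = 41·194/688 = 11.5610; b·c/n = 367·86/688 = 45.8750
Stratum 2 (Site B): n = 512; a·d/n = 30·107/512 = 6.2695; b·c/n = 305·70/512 = 41.6992
OR_MH = (11.5610 + 6.2695) / (45.8750 + 41.6992) = 17.8306 / 87.5742 = 0.20361

0.204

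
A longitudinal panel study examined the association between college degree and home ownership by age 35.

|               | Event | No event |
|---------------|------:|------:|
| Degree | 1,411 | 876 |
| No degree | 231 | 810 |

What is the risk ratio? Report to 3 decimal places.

Cells: a = 1411, b = 876, c = 231, d = 810.
Risk in exposed = 1411/2287 = 0.61697; risk in unexposed = 231/1041 = 0.22190.
RR = 0.61697 / 0.22190 = 2.78035
The risk among the exposed is 2.78 times that among the unexposed.

2.780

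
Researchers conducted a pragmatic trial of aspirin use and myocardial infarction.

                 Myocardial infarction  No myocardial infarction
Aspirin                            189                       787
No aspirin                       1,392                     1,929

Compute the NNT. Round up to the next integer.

5

Risk in treated group = 189/976 = 0.19365; risk in control = 1392/3321 = 0.41915.
Absolute risk reduction = 0.41915 − 0.19365 = 0.22550
NNT = 1 / ARR = 1 / 0.22550 = 4.435 → round up → 5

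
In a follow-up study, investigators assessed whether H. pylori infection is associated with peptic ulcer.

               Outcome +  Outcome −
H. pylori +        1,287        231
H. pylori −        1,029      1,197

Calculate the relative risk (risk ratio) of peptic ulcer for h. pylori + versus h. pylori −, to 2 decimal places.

Cells: a = 1287, b = 231, c = 1029, d = 1197.
Risk in exposed = 1287/1518 = 0.84783; risk in unexposed = 1029/2226 = 0.46226.
RR = 0.84783 / 0.46226 = 1.83407
The risk among the exposed is 1.83 times that among the unexposed.

1.83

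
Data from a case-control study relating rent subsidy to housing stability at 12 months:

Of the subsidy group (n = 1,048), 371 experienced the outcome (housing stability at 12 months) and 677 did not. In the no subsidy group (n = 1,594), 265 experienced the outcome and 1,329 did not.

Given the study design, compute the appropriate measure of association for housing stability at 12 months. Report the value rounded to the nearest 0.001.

From the description: a = 371, b = 677, c = 265, d = 1329.
This is a case-control study: participants were sampled on outcome status, so risks in the source population cannot be estimated directly — relative risk is not valid here. The odds ratio is the appropriate measure.
OR = (a·d)/(b·c) = (371 × 1329) / (677 × 265) = 493059 / 179405 = 2.74830

2.748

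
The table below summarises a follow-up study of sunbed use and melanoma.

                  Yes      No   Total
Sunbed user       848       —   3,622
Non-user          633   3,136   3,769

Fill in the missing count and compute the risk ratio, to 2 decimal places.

The missing cell is in the exposed row: 3622 − 848 = 2774.
So a = 848, b = 2774, c = 633, d = 3136.
RR = [a/(a+b)] / [c/(c+d)] = (848/3622) / (633/3769) = 0.23412/0.16795 = 1.39402

1.39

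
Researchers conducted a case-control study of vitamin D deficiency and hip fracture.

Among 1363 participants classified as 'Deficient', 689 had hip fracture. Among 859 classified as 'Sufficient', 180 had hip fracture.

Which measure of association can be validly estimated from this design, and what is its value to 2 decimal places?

3.86

From the description: a = 689, b = 674, c = 180, d = 679.
This is a case-control study: participants were sampled on outcome status, so risks in the source population cannot be estimated directly — relative risk is not valid here. The odds ratio is the appropriate measure.
OR = (a·d)/(b·c) = (689 × 679) / (674 × 180) = 467831 / 121320 = 3.85617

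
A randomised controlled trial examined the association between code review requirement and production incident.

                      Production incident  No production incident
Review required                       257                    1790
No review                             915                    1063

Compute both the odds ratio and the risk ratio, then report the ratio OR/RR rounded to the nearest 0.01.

Cells: a = 257, b = 1790, c = 915, d = 1063.
OR = (257·1063)/(1790·915) = 273191/1637850 = 0.16680
Risk in exposed = 257/2047 = 0.12555; risk in unexposed = 915/1978 = 0.46259; RR = 0.27141
OR/RR = 0.16680 / 0.27141 = 0.61457
The outcome is not rare, so the OR lies further from 1 than the RR.

0.61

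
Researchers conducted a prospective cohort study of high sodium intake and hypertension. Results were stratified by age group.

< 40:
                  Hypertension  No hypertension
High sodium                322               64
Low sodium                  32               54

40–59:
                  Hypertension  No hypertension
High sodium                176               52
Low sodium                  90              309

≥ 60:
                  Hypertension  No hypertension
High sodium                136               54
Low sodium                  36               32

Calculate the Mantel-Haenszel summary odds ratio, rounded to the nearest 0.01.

7.26

OR_MH = Σ(aᵢdᵢ/nᵢ) / Σ(bᵢcᵢ/nᵢ), where nᵢ is the stratum total.
Stratum 1 (< 40): n = 472; a·d/n = 322·54/472 = 36.8390; b·c/n = 64·32/472 = 4.3390
Stratum 2 (40–59): n = 627; a·d/n = 176·309/627 = 86.7368; b·c/n = 52·90/627 = 7.4641
Stratum 3 (≥ 60): n = 258; a·d/n = 136·32/258 = 16.8682; b·c/n = 54·36/258 = 7.5349
OR_MH = (36.8390 + 86.7368 + 16.8682) / (4.3390 + 7.4641 + 7.5349) = 140.4440 / 19.3380 = 7.26260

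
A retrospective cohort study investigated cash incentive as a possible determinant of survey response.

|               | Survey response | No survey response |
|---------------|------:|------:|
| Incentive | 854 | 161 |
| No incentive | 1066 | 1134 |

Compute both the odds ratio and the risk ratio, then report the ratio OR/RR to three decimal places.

3.250

Cells: a = 854, b = 161, c = 1066, d = 1134.
OR = (854·1134)/(161·1066) = 968436/171626 = 5.64271
Risk in exposed = 854/1015 = 0.84138; risk in unexposed = 1066/2200 = 0.48455; RR = 1.73643
OR/RR = 5.64271 / 1.73643 = 3.24960
The outcome is not rare, so the OR lies further from 1 than the RR.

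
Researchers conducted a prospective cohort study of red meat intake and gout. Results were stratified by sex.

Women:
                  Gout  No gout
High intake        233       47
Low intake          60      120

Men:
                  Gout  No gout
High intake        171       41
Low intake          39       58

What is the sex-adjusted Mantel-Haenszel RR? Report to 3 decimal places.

2.289

RR_MH = Σ(aᵢ·n₀ᵢ/nᵢ) / Σ(cᵢ·n₁ᵢ/nᵢ), with n₁ᵢ = aᵢ+bᵢ (exposed), n₀ᵢ = cᵢ+dᵢ (unexposed), nᵢ = n₁ᵢ+n₀ᵢ.
Stratum 1 (Women): n₁ = 280, n₀ = 180, n = 460; a·n₀/n = 233·180/460 = 91.1739; c·n₁/n = 60·280/460 = 36.5217
Stratum 2 (Men): n₁ = 212, n₀ = 97, n = 309; a·n₀/n = 171·97/309 = 53.6796; c·n₁/n = 39·212/309 = 26.7573
RR_MH = (91.1739 + 53.6796) / (36.5217 + 26.7573) = 144.8535 / 63.2790 = 2.28912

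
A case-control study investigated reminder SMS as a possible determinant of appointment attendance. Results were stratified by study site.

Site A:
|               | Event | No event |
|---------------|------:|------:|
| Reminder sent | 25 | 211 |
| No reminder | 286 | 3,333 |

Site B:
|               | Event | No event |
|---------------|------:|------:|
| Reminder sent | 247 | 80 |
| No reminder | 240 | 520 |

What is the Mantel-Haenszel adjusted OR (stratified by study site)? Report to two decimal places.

4.20

OR_MH = Σ(aᵢdᵢ/nᵢ) / Σ(bᵢcᵢ/nᵢ), where nᵢ is the stratum total.
Stratum 1 (Site A): n = 3855; a·d/n = 25·3333/3855 = 21.6148; b·c/n = 211·286/3855 = 15.6540
Stratum 2 (Site B): n = 1087; a·d/n = 247·520/1087 = 118.1601; b·c/n = 80·240/1087 = 17.6633
OR_MH = (21.6148 + 118.1601) / (15.6540 + 17.6633) = 139.7749 / 33.3172 = 4.19527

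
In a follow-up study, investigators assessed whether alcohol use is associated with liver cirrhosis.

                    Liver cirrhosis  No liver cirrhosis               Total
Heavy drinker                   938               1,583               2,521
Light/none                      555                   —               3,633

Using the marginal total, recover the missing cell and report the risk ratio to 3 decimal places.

The missing cell is in the unexposed row: 3633 − 555 = 3078.
So a = 938, b = 1583, c = 555, d = 3078.
RR = [a/(a+b)] / [c/(c+d)] = (938/2521) / (555/3633) = 0.37207/0.15277 = 2.43558

2.436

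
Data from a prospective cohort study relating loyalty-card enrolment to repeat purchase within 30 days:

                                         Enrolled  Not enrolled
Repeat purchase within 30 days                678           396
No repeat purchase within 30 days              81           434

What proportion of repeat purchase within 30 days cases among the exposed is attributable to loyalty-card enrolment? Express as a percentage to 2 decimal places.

Reading the table with exposure as columns: a = 678 (Enrolled, case), b = 81 (Enrolled, non-case), c = 396 (Not enrolled, case), d = 434.
Risk in exposed = 678/759 = 0.89328; risk in unexposed = 396/830 = 0.47711.
RR = 0.89328/0.47711 = 1.87228
AR% = (RR − 1)/RR × 100 = (1.87228 − 1)/1.87228 × 100 = 46.5892%

46.59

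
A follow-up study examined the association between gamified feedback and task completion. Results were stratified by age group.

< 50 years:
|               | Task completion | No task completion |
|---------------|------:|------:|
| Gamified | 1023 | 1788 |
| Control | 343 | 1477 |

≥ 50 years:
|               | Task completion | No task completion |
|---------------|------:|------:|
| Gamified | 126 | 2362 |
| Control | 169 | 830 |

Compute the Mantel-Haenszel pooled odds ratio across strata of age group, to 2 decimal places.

OR_MH = Σ(aᵢdᵢ/nᵢ) / Σ(bᵢcᵢ/nᵢ), where nᵢ is the stratum total.
Stratum 1 (< 50 years): n = 4631; a·d/n = 1023·1477/4631 = 326.2732; b·c/n = 1788·343/4631 = 132.4301
Stratum 2 (≥ 50 years): n = 3487; a·d/n = 126·830/3487 = 29.9914; b·c/n = 2362·169/3487 = 114.4761
OR_MH = (326.2732 + 29.9914) / (132.4301 + 114.4761) = 356.2646 / 246.9062 = 1.44291

1.44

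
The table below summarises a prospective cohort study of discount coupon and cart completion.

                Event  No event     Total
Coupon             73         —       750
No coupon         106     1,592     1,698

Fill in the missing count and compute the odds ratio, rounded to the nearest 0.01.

The missing cell is in the exposed row: 750 − 73 = 677.
So a = 73, b = 677, c = 106, d = 1592.
OR = (a·d)/(b·c) = (73 × 1592) / (677 × 106) = 116216 / 71762 = 1.61946

1.62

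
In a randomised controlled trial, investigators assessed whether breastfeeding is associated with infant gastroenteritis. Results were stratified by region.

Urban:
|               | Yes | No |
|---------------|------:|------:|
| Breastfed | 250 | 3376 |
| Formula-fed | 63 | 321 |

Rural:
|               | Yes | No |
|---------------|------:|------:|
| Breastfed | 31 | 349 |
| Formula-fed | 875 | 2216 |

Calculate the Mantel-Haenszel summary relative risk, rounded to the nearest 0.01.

0.34

RR_MH = Σ(aᵢ·n₀ᵢ/nᵢ) / Σ(cᵢ·n₁ᵢ/nᵢ), with n₁ᵢ = aᵢ+bᵢ (exposed), n₀ᵢ = cᵢ+dᵢ (unexposed), nᵢ = n₁ᵢ+n₀ᵢ.
Stratum 1 (Urban): n₁ = 3626, n₀ = 384, n = 4010; a·n₀/n = 250·384/4010 = 23.9401; c·n₁/n = 63·3626/4010 = 56.9671
Stratum 2 (Rural): n₁ = 380, n₀ = 3091, n = 3471; a·n₀/n = 31·3091/3471 = 27.6062; c·n₁/n = 875·380/3471 = 95.7937
RR_MH = (23.9401 + 27.6062) / (56.9671 + 95.7937) = 51.5463 / 152.7608 = 0.33743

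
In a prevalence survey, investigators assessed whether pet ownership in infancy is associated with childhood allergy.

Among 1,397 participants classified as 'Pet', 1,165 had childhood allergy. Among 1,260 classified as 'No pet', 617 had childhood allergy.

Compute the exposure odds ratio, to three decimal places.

From the description: a = 1165, b = 232, c = 617, d = 643.
OR = (a·d)/(b·c) = (1165 × 643) / (232 × 617) = 749095 / 143144 = 5.23316
The odds of childhood allergy are about 5.23 times as high in the pet group.

5.233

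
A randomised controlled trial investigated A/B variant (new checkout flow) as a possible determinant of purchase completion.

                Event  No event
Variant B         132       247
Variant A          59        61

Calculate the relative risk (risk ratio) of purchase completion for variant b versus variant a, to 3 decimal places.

0.708

Cells: a = 132, b = 247, c = 59, d = 61.
Risk in exposed = 132/379 = 0.34828; risk in unexposed = 59/120 = 0.49167.
RR = 0.34828 / 0.49167 = 0.70838
The risk is 29% lower among the exposed than among the unexposed.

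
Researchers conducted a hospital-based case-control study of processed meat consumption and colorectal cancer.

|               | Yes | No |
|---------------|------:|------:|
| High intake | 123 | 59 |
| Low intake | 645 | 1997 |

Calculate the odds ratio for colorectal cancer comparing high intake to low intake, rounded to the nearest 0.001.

6.455

Cells: a = 123, b = 59, c = 645, d = 1997.
OR = (a·d)/(b·c) = (123 × 1997) / (59 × 645) = 245631 / 38055 = 6.45463
The odds of colorectal cancer are about 6.45 times as high in the high intake group.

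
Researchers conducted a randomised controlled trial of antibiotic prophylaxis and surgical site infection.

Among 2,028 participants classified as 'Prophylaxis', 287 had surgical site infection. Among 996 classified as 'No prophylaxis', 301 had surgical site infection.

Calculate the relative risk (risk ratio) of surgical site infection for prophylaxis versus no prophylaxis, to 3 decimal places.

0.468

From the description: a = 287, b = 1741, c = 301, d = 695.
Risk in exposed = 287/2028 = 0.14152; risk in unexposed = 301/996 = 0.30221.
RR = 0.14152 / 0.30221 = 0.46828
The risk is 53% lower among the exposed than among the unexposed.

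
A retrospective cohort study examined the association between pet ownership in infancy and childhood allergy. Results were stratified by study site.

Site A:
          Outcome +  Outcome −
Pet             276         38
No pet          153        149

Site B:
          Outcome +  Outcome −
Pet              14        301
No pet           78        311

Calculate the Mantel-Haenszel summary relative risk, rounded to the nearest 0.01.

RR_MH = Σ(aᵢ·n₀ᵢ/nᵢ) / Σ(cᵢ·n₁ᵢ/nᵢ), with n₁ᵢ = aᵢ+bᵢ (exposed), n₀ᵢ = cᵢ+dᵢ (unexposed), nᵢ = n₁ᵢ+n₀ᵢ.
Stratum 1 (Site A): n₁ = 314, n₀ = 302, n = 616; a·n₀/n = 276·302/616 = 135.3117; c·n₁/n = 153·314/616 = 77.9903
Stratum 2 (Site B): n₁ = 315, n₀ = 389, n = 704; a·n₀/n = 14·389/704 = 7.7358; c·n₁/n = 78·315/704 = 34.9006
RR_MH = (135.3117 + 7.7358) / (77.9903 + 34.9006) = 143.0475 / 112.8908 = 1.26713

1.27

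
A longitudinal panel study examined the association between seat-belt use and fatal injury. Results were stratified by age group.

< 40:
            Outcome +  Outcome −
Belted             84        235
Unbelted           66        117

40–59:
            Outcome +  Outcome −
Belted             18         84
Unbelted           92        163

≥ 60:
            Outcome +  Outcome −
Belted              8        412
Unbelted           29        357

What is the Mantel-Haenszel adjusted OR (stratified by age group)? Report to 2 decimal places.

OR_MH = Σ(aᵢdᵢ/nᵢ) / Σ(bᵢcᵢ/nᵢ), where nᵢ is the stratum total.
Stratum 1 (< 40): n = 502; a·d/n = 84·117/502 = 19.5777; b·c/n = 235·66/502 = 30.8964
Stratum 2 (40–59): n = 357; a·d/n = 18·163/357 = 8.2185; b·c/n = 84·92/357 = 21.6471
Stratum 3 (≥ 60): n = 806; a·d/n = 8·357/806 = 3.5434; b·c/n = 412·29/806 = 14.8238
OR_MH = (19.5777 + 8.2185 + 3.5434) / (30.8964 + 21.6471 + 14.8238) = 31.3396 / 67.3673 = 0.46520

0.47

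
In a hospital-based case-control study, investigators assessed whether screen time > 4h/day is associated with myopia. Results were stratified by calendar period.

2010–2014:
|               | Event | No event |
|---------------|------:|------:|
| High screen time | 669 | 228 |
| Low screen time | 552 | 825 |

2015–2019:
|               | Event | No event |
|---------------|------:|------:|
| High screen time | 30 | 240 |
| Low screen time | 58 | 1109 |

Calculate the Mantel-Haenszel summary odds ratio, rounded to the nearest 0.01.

OR_MH = Σ(aᵢdᵢ/nᵢ) / Σ(bᵢcᵢ/nᵢ), where nᵢ is the stratum total.
Stratum 1 (2010–2014): n = 2274; a·d/n = 669·825/2274 = 242.7111; b·c/n = 228·552/2274 = 55.3456
Stratum 2 (2015–2019): n = 1437; a·d/n = 30·1109/1437 = 23.1524; b·c/n = 240·58/1437 = 9.6868
OR_MH = (242.7111 + 23.1524) / (55.3456 + 9.6868) = 265.8635 / 65.0325 = 4.08816

4.09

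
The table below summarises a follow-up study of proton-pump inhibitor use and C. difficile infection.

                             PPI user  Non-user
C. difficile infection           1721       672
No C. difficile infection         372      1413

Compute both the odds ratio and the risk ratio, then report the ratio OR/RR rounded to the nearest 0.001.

Reading the table with exposure as columns: a = 1721 (PPI user, case), b = 372 (PPI user, non-case), c = 672 (Non-user, case), d = 1413.
OR = (1721·1413)/(372·672) = 2431773/249984 = 9.72771
Risk in exposed = 1721/2093 = 0.82226; risk in unexposed = 672/2085 = 0.32230; RR = 2.55122
OR/RR = 9.72771 / 2.55122 = 3.81296
The outcome is not rare, so the OR lies further from 1 than the RR.

3.813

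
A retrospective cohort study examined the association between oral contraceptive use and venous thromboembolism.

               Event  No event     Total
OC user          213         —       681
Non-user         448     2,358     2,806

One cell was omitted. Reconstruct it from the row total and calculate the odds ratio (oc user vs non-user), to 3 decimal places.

2.396

The missing cell is in the exposed row: 681 − 213 = 468.
So a = 213, b = 468, c = 448, d = 2358.
OR = (a·d)/(b·c) = (213 × 2358) / (468 × 448) = 502254 / 209664 = 2.39552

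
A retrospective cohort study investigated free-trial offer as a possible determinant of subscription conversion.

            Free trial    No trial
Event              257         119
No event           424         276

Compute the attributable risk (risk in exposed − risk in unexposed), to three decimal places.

Reading the table with exposure as columns: a = 257 (Free trial, case), b = 424 (Free trial, non-case), c = 119 (No trial, case), d = 276.
Risk in exposed = 257/681 = 0.377386; risk in unexposed = 119/395 = 0.301266.
Risk difference = 0.377386 − 0.301266 = 0.076120

0.076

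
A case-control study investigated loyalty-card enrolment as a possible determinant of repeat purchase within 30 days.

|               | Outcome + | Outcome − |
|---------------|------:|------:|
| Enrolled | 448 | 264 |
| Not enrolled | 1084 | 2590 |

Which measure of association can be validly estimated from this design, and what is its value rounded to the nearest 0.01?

4.05

Cells: a = 448, b = 264, c = 1084, d = 2590.
This is a case-control study: participants were sampled on outcome status, so risks in the source population cannot be estimated directly — relative risk is not valid here. The odds ratio is the appropriate measure.
OR = (a·d)/(b·c) = (448 × 2590) / (264 × 1084) = 1160320 / 286176 = 4.05457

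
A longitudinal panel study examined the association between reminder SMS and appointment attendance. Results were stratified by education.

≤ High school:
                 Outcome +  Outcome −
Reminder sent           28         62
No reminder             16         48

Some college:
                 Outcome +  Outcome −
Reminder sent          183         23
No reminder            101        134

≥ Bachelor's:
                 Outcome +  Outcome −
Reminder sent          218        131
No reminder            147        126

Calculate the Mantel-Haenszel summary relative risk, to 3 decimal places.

RR_MH = Σ(aᵢ·n₀ᵢ/nᵢ) / Σ(cᵢ·n₁ᵢ/nᵢ), with n₁ᵢ = aᵢ+bᵢ (exposed), n₀ᵢ = cᵢ+dᵢ (unexposed), nᵢ = n₁ᵢ+n₀ᵢ.
Stratum 1 (≤ High school): n₁ = 90, n₀ = 64, n = 154; a·n₀/n = 28·64/154 = 11.6364; c·n₁/n = 16·90/154 = 9.3506
Stratum 2 (Some college): n₁ = 206, n₀ = 235, n = 441; a·n₀/n = 183·235/441 = 97.5170; c·n₁/n = 101·206/441 = 47.1791
Stratum 3 (≥ Bachelor's): n₁ = 349, n₀ = 273, n = 622; a·n₀/n = 218·273/622 = 95.6817; c·n₁/n = 147·349/622 = 82.4807
RR_MH = (11.6364 + 97.5170 + 95.6817) / (9.3506 + 47.1791 + 82.4807) = 204.8350 / 139.0105 = 1.47352

1.474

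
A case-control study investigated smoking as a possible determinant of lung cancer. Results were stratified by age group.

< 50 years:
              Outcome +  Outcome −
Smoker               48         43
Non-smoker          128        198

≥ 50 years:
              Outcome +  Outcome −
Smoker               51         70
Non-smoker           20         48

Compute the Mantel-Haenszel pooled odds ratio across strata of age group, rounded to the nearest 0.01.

1.73

OR_MH = Σ(aᵢdᵢ/nᵢ) / Σ(bᵢcᵢ/nᵢ), where nᵢ is the stratum total.
Stratum 1 (< 50 years): n = 417; a·d/n = 48·198/417 = 22.7914; b·c/n = 43·128/417 = 13.1990
Stratum 2 (≥ 50 years): n = 189; a·d/n = 51·48/189 = 12.9524; b·c/n = 70·20/189 = 7.4074
OR_MH = (22.7914 + 12.9524) / (13.1990 + 7.4074) = 35.7437 / 20.6064 = 1.73459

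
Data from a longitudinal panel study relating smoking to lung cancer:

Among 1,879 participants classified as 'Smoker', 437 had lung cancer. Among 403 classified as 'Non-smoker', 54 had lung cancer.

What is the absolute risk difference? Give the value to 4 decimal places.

0.0986

From the description: a = 437, b = 1442, c = 54, d = 349.
Risk in exposed = 437/1879 = 0.232571; risk in unexposed = 54/403 = 0.133995.
Risk difference = 0.232571 − 0.133995 = 0.098575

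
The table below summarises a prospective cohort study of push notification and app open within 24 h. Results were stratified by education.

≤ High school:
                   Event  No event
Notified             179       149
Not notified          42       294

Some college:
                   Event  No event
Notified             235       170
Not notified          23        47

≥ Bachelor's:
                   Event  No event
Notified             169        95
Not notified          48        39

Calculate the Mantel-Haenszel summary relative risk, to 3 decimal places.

2.185

RR_MH = Σ(aᵢ·n₀ᵢ/nᵢ) / Σ(cᵢ·n₁ᵢ/nᵢ), with n₁ᵢ = aᵢ+bᵢ (exposed), n₀ᵢ = cᵢ+dᵢ (unexposed), nᵢ = n₁ᵢ+n₀ᵢ.
Stratum 1 (≤ High school): n₁ = 328, n₀ = 336, n = 664; a·n₀/n = 179·336/664 = 90.5783; c·n₁/n = 42·328/664 = 20.7470
Stratum 2 (Some college): n₁ = 405, n₀ = 70, n = 475; a·n₀/n = 235·70/475 = 34.6316; c·n₁/n = 23·405/475 = 19.6105
Stratum 3 (≥ Bachelor's): n₁ = 264, n₀ = 87, n = 351; a·n₀/n = 169·87/351 = 41.8889; c·n₁/n = 48·264/351 = 36.1026
RR_MH = (90.5783 + 34.6316 + 41.8889) / (20.7470 + 19.6105 + 36.1026) = 167.0988 / 76.4601 = 2.18544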